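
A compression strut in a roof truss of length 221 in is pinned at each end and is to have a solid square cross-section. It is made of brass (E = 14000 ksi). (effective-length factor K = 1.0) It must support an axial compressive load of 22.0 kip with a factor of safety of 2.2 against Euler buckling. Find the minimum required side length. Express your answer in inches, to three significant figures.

Required P_cr = n·P = 2.2 × 22.0 = 48.40 kip
L_e = K·L = 1 × 221 = 221.0 in
Required I = P_cr·L_e²/(π²E) = 4.840×10^4 × 221.0² / (π² × 1.40×10^7) = 17.11 in⁴
Solid square: I = a⁴/12  ⇒  a = (12I)^(1/4) = (12×17.11)^(1/4) = 3.79 in

a ≈ 3.79 in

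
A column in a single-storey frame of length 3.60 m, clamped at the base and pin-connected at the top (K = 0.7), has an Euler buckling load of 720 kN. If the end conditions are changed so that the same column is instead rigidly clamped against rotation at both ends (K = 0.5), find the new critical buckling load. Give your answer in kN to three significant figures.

P_cr ≈ 1410 kN

P_cr ∝ 1/K², so P_cr,new = P_cr,old × (K_old/K_new)² = 720 × (0.7/0.5)²
= 720 × 1.960 = 1410 kN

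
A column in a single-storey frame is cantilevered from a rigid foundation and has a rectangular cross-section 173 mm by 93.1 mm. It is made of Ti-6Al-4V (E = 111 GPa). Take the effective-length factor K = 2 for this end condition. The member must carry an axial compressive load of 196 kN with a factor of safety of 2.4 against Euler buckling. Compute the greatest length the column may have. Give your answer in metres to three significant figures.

L_max ≈ 2.60 m

Buckling occurs about the weak axis: I_min = h·b³/12 with b = 93.1 mm (the shorter side).
I_min = 173×93.1³/12 = 1.163×10^7 mm⁴
I = 1.163×10^-5 m⁴
Required critical load P_cr = n·P = 2.4 × 196 = 470.4 kN = 4.704×10^5 N
From P_cr = π²EI/(K·L)²:  L = (1/K)·√(π²EI/P_cr) = (1/2)·√(π²×1.11×10^11×1.163×10^-5/4.704×10^5)
L = 2.60 m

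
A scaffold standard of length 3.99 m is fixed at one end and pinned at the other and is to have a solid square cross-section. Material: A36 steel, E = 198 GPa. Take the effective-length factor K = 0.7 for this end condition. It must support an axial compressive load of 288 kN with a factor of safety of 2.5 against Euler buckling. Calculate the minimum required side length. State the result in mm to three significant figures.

a ≈ 76.6 mm

Required P_cr = n·P = 2.5 × 288 = 720.0 kN
L_e = K·L = 0.7 × 3.99 = 2.793 m
Required I = P_cr·L_e²/(π²E) = 7.200×10^5 × 2.793² / (π² × 1.98×10^11) = 2.874×10^-6 m⁴
I_req = 2.874×10^6 mm⁴
Solid square: I = a⁴/12  ⇒  a = (12I)^(1/4) = (12×2.874×10^6)^(1/4) = 76.6 mm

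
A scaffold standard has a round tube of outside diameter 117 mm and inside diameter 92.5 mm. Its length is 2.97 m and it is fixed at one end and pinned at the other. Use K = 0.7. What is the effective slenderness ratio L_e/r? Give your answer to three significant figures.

d_o = 117 mm, d_i = 92.5 mm
I = π(d_o⁴ − d_i⁴)/64 = π(117⁴ − 92.50⁴)/64 = 5.605×10^6 mm⁴
A = 4.031×10^3 mm²;  r_min = √(I/A) = √(5.605×10^6/4.031×10^3) = 37.29 mm
L_e = K·L = 0.7 × 2.97 m = 2.079 m = 2079.0 mm
λ = L_e / r_min = 2079.0 / 37.29 = 55.8

λ ≈ 55.8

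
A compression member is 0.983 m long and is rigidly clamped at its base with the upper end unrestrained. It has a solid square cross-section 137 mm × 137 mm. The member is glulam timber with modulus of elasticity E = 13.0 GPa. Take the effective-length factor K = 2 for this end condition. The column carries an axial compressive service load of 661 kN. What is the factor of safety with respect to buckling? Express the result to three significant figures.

I = a⁴/12 = 137⁴/12 = 2.936×10^7 mm⁴
I = 2.936×10^7 mm⁴ = 2.936×10^-5 m⁴
Effective length L_e = K·L = 2 × 0.983 = 1.966 m
P_cr = π²EI / L_e² = π² × 13.0×10⁹ × 2.936×10^-5 / 1.966² = 9.745×10^5 N
Factor of safety n = P_cr / P = 974.49 / 661 = 1.47

n ≈ 1.47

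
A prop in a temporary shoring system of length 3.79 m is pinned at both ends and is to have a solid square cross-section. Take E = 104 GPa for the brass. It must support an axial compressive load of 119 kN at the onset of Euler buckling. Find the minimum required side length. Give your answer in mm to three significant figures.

L_e = K·L = 1 × 3.79 = 3.790 m
Required I = P_cr·L_e²/(π²E) = 1.190×10^5 × 3.790² / (π² × 1.04×10^11) = 1.665×10^-6 m⁴
I_req = 1.665×10^6 mm⁴
Solid square: I = a⁴/12  ⇒  a = (12I)^(1/4) = (12×1.665×10^6)^(1/4) = 66.9 mm

a ≈ 66.9 mm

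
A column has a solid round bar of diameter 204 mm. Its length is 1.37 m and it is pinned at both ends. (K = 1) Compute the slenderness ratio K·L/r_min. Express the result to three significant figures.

λ ≈ 26.9

I = πd⁴/64 = π×204⁴/64 = 8.501×10^7 mm⁴
A = 3.269×10^4 mm²;  r_min = √(I/A) = √(8.501×10^7/3.269×10^4) = 51.00 mm
L_e = K·L = 1 × 1.37 m = 1.370 m = 1370.0 mm
λ = L_e / r_min = 1370.0 / 51.00 = 26.9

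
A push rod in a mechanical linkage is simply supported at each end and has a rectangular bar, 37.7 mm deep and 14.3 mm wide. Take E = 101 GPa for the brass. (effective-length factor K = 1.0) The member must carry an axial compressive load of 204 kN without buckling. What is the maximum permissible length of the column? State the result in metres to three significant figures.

L_max ≈ 0.212 m

Buckling occurs about the weak axis: I_min = h·b³/12 with b = 14.3 mm (the shorter side).
I_min = 37.7×14.3³/12 = 9.187×10^3 mm⁴
I = 9.187×10^-9 m⁴
At the buckling limit P_cr = P = 2.040×10^5 N
From P_cr = π²EI/(K·L)²:  L = (1/K)·√(π²EI/P_cr) = (1/1)·√(π²×1.01×10^11×9.187×10^-9/2.040×10^5)
L = 0.212 m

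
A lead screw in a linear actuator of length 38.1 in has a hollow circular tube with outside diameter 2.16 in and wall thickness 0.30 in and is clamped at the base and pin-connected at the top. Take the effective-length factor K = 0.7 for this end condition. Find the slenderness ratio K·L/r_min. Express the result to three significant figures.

Inner diameter d_i = 2.16 − 2×0.30 = 1.560 in
I = π(d_o⁴ − d_i⁴)/64 = π(2.16⁴ − 1.560⁴)/64 = 0.7778 in⁴
A = 1.753 in²;  r_min = √(I/A) = √(0.7778/1.753) = 0.6661 in
L_e = K·L = 0.7 × 38.1 = 26.67 in
λ = L_e / r_min = 26.670 / 0.6661 = 40.0

λ ≈ 40.0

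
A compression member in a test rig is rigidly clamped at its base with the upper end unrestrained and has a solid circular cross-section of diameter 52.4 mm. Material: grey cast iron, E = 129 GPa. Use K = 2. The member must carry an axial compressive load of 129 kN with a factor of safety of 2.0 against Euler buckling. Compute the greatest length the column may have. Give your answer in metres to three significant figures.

I = πd⁴/64 = π×52.4⁴/64 = 3.701×10^5 mm⁴
I = 3.701×10^-7 m⁴
Required critical load P_cr = n·P = 2.0 × 129 = 258.0 kN = 2.580×10^5 N
From P_cr = π²EI/(K·L)²:  L = (1/K)·√(π²EI/P_cr) = (1/2)·√(π²×1.29×10^11×3.701×10^-7/2.580×10^5)
L = 0.676 m

L_max ≈ 0.676 m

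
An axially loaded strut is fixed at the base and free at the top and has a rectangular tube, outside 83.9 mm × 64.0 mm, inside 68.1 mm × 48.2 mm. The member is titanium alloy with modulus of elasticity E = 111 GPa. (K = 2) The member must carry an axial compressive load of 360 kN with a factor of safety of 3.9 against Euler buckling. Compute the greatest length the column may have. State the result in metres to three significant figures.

L_max ≈ 0.483 m

Weak-axis I_min = (h_o·b_o³ − h_i·b_i³)/12 with b_o = 64.0, b_i = 48.20 mm (shorter outer/inner sides).
I_min = (83.9×64.0³ − 68.10×48.20³)/12 = 1.197×10^6 mm⁴
I = 1.197×10^-6 m⁴
Required critical load P_cr = n·P = 3.9 × 360 = 1404 kN = 1.404×10^6 N
From P_cr = π²EI/(K·L)²:  L = (1/K)·√(π²EI/P_cr) = (1/2)·√(π²×1.11×10^11×1.197×10^-6/1.404×10^6)
L = 0.483 m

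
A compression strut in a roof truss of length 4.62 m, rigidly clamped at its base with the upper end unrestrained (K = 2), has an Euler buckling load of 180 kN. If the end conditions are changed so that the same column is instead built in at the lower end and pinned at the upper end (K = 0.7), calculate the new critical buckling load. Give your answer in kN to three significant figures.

P_cr ≈ 1470 kN

P_cr ∝ 1/K², so P_cr,new = P_cr,old × (K_old/K_new)² = 180 × (2/0.7)²
= 180 × 8.163 = 1470 kN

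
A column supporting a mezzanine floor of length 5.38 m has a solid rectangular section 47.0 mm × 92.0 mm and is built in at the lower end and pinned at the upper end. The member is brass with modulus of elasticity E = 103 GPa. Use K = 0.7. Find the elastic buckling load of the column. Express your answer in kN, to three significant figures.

P_cr ≈ 57.1 kN

Buckling occurs about the weak axis: I_min = h·b³/12 with b = 47.0 mm (the shorter side).
I_min = 92.0×47.0³/12 = 7.960×10^5 mm⁴
I = 7.960×10^5 mm⁴ = 7.960×10^-7 m⁴
Effective length L_e = K·L = 0.7 × 5.38 = 3.766 m
P_cr = π²EI / L_e² = π² × 103×10⁹ × 7.960×10^-7 / 3.766² = 5.705×10^4 N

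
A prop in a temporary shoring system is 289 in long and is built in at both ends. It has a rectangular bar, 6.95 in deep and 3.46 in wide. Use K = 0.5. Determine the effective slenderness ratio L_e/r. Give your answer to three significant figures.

For a rectangle r_min = b/√12 = 3.46/√12 = 0.9988 in
L_e = K·L = 0.5 × 289 = 144.5 in
λ = L_e / r_min = 144.50 / 0.9988 = 145

λ ≈ 145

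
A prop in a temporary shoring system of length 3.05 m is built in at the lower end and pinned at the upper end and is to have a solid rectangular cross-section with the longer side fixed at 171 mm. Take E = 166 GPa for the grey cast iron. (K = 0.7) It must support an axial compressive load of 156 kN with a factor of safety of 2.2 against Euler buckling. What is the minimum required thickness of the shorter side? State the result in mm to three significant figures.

b ≈ 40.6 mm

Required P_cr = n·P = 2.2 × 156 = 343.2 kN
L_e = K·L = 0.7 × 3.05 = 2.135 m
Required I = P_cr·L_e²/(π²E) = 3.432×10^5 × 2.135² / (π² × 1.66×10^11) = 9.549×10^-7 m⁴
I_req = 9.549×10^5 mm⁴
Rectangle, weak axis: I_min = h·b³/12 with h = 171 mm fixed  ⇒  b = (12I/h)^(1/3) = 40.6 mm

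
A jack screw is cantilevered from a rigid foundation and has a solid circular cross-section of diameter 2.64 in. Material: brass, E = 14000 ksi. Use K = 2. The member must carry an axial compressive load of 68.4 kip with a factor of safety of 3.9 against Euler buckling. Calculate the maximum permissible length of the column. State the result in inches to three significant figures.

I = πd⁴/64 = π×2.64⁴/64 = 2.384 in⁴
Required critical load P_cr = n·P = 3.9 × 68.4 = 266.8 kip = 2.668×10^5 lb
From P_cr = π²EI/(K·L)²:  L = (1/K)·√(π²EI/P_cr) = (1/2)·√(π²×1.40×10^7×2.384/2.668×10^5)
L = 17.6 in

L_max ≈ 17.6 in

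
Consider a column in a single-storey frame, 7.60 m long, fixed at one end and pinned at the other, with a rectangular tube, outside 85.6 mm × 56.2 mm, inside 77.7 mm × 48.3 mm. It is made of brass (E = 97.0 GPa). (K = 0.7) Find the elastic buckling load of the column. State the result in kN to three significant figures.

P_cr ≈ 18.2 kN

Weak-axis I_min = (h_o·b_o³ − h_i·b_i³)/12 with b_o = 56.2, b_i = 48.30 mm (shorter outer/inner sides).
I_min = (85.6×56.2³ − 77.70×48.30³)/12 = 5.366×10^5 mm⁴
I = 5.366×10^5 mm⁴ = 5.366×10^-7 m⁴
Effective length L_e = K·L = 0.7 × 7.60 = 5.320 m
P_cr = π²EI / L_e² = π² × 97.0×10⁹ × 5.366×10^-7 / 5.320² = 1.815×10^4 N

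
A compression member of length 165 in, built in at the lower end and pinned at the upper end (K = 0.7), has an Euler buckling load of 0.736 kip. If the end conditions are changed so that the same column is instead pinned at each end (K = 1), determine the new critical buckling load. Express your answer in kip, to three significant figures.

P_cr ≈ 0.361 kip

P_cr ∝ 1/K², so P_cr,new = P_cr,old × (K_old/K_new)² = 0.736 × (0.7/1)²
= 0.736 × 0.4900 = 0.361 kip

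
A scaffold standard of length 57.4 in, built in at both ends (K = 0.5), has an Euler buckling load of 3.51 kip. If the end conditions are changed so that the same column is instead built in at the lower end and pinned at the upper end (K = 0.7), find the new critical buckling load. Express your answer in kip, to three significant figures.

P_cr ∝ 1/K², so P_cr,new = P_cr,old × (K_old/K_new)² = 3.51 × (0.5/0.7)²
= 3.51 × 0.5102 = 1.79 kip

P_cr ≈ 1.79 kip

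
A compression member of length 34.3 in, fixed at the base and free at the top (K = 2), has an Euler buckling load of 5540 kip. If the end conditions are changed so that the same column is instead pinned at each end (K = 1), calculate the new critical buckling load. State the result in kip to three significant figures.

P_cr ≈ 22200 kip

P_cr ∝ 1/K², so P_cr,new = P_cr,old × (K_old/K_new)² = 5540 × (2/1)²
= 5540 × 4.000 = 22200 kip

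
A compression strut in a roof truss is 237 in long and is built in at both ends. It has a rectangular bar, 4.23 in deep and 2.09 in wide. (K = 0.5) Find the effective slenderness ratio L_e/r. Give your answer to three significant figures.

Buckling occurs about the weak axis: I_min = h·b³/12 with b = 2.09 in (the shorter side).
I_min = 4.23×2.09³/12 = 3.218 in⁴
A = 8.841 in²;  r_min = √(I/A) = √(3.218/8.841) = 0.6033 in
L_e = K·L = 0.5 × 237 = 118.5 in
λ = L_e / r_min = 118.50 / 0.6033 = 196

λ ≈ 196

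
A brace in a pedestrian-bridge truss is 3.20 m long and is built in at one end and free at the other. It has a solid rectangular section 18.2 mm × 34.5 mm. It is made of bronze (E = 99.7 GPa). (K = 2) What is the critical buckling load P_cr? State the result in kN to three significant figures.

Buckling occurs about the weak axis: I_min = h·b³/12 with b = 18.2 mm (the shorter side).
I_min = 34.5×18.2³/12 = 1.733×10^4 mm⁴
I = 1.733×10^4 mm⁴ = 1.733×10^-8 m⁴
Effective length L_e = K·L = 2 × 3.20 = 6.400 m
P_cr = π²EI / L_e² = π² × 99.7×10⁹ × 1.733×10^-8 / 6.400² = 416.4 N

P_cr ≈ 0.416 kN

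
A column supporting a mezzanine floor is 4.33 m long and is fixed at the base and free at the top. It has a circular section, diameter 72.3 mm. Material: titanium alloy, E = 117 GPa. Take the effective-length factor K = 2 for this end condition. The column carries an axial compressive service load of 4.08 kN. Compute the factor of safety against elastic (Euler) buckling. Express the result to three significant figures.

I = πd⁴/64 = π×72.3⁴/64 = 1.341×10^6 mm⁴
I = 1.341×10^6 mm⁴ = 1.341×10^-6 m⁴
Effective length L_e = K·L = 2 × 4.33 = 8.660 m
P_cr = π²EI / L_e² = π² × 117×10⁹ × 1.341×10^-6 / 8.660² = 2.065×10^4 N
Factor of safety n = P_cr / P = 20.653 / 4.08 = 5.06

n ≈ 5.06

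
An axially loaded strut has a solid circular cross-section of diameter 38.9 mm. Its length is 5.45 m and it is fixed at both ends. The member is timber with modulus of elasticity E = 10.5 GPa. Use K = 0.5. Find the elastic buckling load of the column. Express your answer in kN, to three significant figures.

P_cr ≈ 1.57 kN

I = πd⁴/64 = π×38.9⁴/64 = 1.124×10^5 mm⁴
I = 1.124×10^5 mm⁴ = 1.124×10^-7 m⁴
Effective length L_e = K·L = 0.5 × 5.45 = 2.725 m
P_cr = π²EI / L_e² = π² × 10.5×10⁹ × 1.124×10^-7 / 2.725² = 1.569×10^3 N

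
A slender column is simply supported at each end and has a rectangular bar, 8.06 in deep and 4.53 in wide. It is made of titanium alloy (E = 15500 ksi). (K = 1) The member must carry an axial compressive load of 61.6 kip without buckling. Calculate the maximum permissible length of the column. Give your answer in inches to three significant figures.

L_max ≈ 394 in

Buckling occurs about the weak axis: I_min = h·b³/12 with b = 4.53 in (the shorter side).
I_min = 8.06×4.53³/12 = 62.44 in⁴
At the buckling limit P_cr = P = 6.160×10^4 lb
From P_cr = π²EI/(K·L)²:  L = (1/K)·√(π²EI/P_cr) = (1/1)·√(π²×1.55×10^7×62.44/6.160×10^4)
L = 394 in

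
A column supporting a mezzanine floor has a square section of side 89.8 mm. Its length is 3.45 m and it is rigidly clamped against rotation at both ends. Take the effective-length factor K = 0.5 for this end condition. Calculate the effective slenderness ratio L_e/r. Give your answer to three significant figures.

For a square r = a/√12 = 89.8/√12 = 25.92 mm
L_e = K·L = 0.5 × 3.45 m = 1.725 m = 1725.0 mm
λ = L_e / r_min = 1725.0 / 25.92 = 66.5

λ ≈ 66.5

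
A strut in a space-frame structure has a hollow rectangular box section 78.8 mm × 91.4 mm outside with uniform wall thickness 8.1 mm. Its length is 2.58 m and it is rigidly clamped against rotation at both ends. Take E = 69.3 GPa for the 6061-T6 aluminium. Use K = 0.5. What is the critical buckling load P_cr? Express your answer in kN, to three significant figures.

P_cr ≈ 900 kN

Inner dimensions: h_i = 91.4 − 2×8.1 = 75.20 mm, b_i = 78.8 − 2×8.1 = 62.60 mm
Weak-axis I_min = (h_o·b_o³ − h_i·b_i³)/12 with b_o = 78.8, b_i = 62.60 mm (shorter outer/inner sides).
I_min = (91.4×78.8³ − 75.20×62.60³)/12 = 2.190×10^6 mm⁴
I = 2.190×10^6 mm⁴ = 2.190×10^-6 m⁴
Effective length L_e = K·L = 0.5 × 2.58 = 1.290 m
P_cr = π²EI / L_e² = π² × 69.3×10⁹ × 2.190×10^-6 / 1.290² = 8.999×10^5 N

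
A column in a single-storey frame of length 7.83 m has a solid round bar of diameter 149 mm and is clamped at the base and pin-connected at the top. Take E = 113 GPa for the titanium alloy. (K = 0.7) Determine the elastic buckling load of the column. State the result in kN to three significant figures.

P_cr ≈ 898 kN

I = πd⁴/64 = π×149⁴/64 = 2.419×10^7 mm⁴
I = 2.419×10^7 mm⁴ = 2.419×10^-5 m⁴
Effective length L_e = K·L = 0.7 × 7.83 = 5.481 m
P_cr = π²EI / L_e² = π² × 113×10⁹ × 2.419×10^-5 / 5.481² = 8.982×10^5 N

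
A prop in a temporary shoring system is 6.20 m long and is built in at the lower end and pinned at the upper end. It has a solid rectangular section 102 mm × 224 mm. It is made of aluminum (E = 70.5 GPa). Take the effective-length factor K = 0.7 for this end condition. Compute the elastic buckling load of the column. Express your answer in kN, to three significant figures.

P_cr ≈ 732 kN

Buckling occurs about the weak axis: I_min = h·b³/12 with b = 102 mm (the shorter side).
I_min = 224×102³/12 = 1.981×10^7 mm⁴
I = 1.981×10^7 mm⁴ = 1.981×10^-5 m⁴
Effective length L_e = K·L = 0.7 × 6.20 = 4.340 m
P_cr = π²EI / L_e² = π² × 70.5×10⁹ × 1.981×10^-5 / 4.340² = 7.318×10^5 N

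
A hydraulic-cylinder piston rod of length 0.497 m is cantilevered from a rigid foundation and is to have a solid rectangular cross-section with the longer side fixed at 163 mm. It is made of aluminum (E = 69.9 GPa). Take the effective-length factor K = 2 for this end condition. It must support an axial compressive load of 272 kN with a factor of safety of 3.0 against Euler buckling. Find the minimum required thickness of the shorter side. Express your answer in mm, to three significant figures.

Required P_cr = n·P = 3.0 × 272 = 816.0 kN
L_e = K·L = 2 × 0.497 = 0.9940 m
Required I = P_cr·L_e²/(π²E) = 8.160×10^5 × 0.9940² / (π² × 6.99×10^10) = 1.169×10^-6 m⁴
I_req = 1.169×10^6 mm⁴
Rectangle, weak axis: I_min = h·b³/12 with h = 163 mm fixed  ⇒  b = (12I/h)^(1/3) = 44.1 mm

b ≈ 44.1 mm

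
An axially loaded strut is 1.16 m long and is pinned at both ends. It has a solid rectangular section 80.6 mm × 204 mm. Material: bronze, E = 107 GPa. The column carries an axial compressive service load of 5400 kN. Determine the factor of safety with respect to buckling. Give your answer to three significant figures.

Buckling occurs about the weak axis: I_min = h·b³/12 with b = 80.6 mm (the shorter side).
I_min = 204×80.6³/12 = 8.901×10^6 mm⁴
I = 8.901×10^6 mm⁴ = 8.901×10^-6 m⁴
Effective length L_e = K·L = 1 × 1.16 = 1.160 m
P_cr = π²EI / L_e² = π² × 107×10⁹ × 8.901×10^-6 / 1.160² = 6.986×10^6 N
Factor of safety n = P_cr / P = 6985.9 / 5400 = 1.29

n ≈ 1.29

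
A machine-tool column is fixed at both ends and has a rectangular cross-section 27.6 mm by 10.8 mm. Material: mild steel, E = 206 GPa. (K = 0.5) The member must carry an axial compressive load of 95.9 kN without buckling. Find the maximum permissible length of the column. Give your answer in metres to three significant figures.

L_max ≈ 0.496 m

Buckling occurs about the weak axis: I_min = h·b³/12 with b = 10.8 mm (the shorter side).
I_min = 27.6×10.8³/12 = 2.897×10^3 mm⁴
I = 2.897×10^-9 m⁴
At the buckling limit P_cr = P = 9.590×10^4 N
From P_cr = π²EI/(K·L)²:  L = (1/K)·√(π²EI/P_cr) = (1/0.5)·√(π²×2.06×10^11×2.897×10^-9/9.590×10^4)
L = 0.496 m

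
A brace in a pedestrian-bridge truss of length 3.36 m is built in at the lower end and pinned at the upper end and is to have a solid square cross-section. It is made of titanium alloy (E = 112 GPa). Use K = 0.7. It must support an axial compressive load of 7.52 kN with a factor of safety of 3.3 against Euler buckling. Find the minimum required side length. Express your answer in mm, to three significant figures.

a ≈ 34.9 mm

Required P_cr = n·P = 3.3 × 7.52 = 24.82 kN
L_e = K·L = 0.7 × 3.36 = 2.352 m
Required I = P_cr·L_e²/(π²E) = 2.482×10^4 × 2.352² / (π² × 1.12×10^11) = 1.242×10^-7 m⁴
I_req = 1.242×10^5 mm⁴
Solid square: I = a⁴/12  ⇒  a = (12I)^(1/4) = (12×1.242×10^5)^(1/4) = 34.9 mm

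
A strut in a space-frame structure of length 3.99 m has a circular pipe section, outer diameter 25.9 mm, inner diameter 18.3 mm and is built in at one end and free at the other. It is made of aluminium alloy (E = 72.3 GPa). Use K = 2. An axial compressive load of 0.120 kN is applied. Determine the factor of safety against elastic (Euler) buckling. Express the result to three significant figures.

d_o = 25.9 mm, d_i = 18.3 mm
I = π(d_o⁴ − d_i⁴)/64 = π(25.9⁴ − 18.30⁴)/64 = 1.658×10^4 mm⁴
I = 1.658×10^4 mm⁴ = 1.658×10^-8 m⁴
Effective length L_e = K·L = 2 × 3.99 = 7.980 m
P_cr = π²EI / L_e² = π² × 72.3×10⁹ × 1.658×10^-8 / 7.980² = 185.8 N
Factor of safety n = P_cr / P = 0.18583 / 0.120 = 1.55

n ≈ 1.55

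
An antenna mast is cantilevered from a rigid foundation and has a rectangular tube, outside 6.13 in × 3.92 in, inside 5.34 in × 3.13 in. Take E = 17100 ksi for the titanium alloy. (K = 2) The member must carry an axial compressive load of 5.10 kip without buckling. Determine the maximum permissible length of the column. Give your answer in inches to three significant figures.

Weak-axis I_min = (h_o·b_o³ − h_i·b_i³)/12 with b_o = 3.92, b_i = 3.130 in (shorter outer/inner sides).
I_min = (6.13×3.92³ − 5.340×3.130³)/12 = 17.13 in⁴
At the buckling limit P_cr = P = 5.100×10^3 lb
From P_cr = π²EI/(K·L)²:  L = (1/K)·√(π²EI/P_cr) = (1/2)·√(π²×1.71×10^7×17.13/5.100×10^3)
L = 376 in

L_max ≈ 376 in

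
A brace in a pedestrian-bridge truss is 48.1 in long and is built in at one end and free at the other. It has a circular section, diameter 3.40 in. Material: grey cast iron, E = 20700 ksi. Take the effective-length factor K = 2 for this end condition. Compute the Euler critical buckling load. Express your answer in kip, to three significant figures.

I = πd⁴/64 = π×3.40⁴/64 = 6.560 in⁴
Effective length L_e = K·L = 2 × 48.1 = 96.20 in
P_cr = π²EI / L_e² = π² × 20700×10³ × 6.560 / 96.20² = 1.448×10^5 lb

P_cr ≈ 145 kip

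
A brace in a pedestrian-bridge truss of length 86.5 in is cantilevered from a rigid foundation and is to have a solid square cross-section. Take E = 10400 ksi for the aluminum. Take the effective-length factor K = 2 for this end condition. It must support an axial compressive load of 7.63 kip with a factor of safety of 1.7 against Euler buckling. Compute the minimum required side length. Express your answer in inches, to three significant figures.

Required P_cr = n·P = 1.7 × 7.63 = 12.97 kip
L_e = K·L = 2 × 86.5 = 173.0 in
Required I = P_cr·L_e²/(π²E) = 1.297×10^4 × 173.0² / (π² × 1.04×10^7) = 3.782 in⁴
Solid square: I = a⁴/12  ⇒  a = (12I)^(1/4) = (12×3.782)^(1/4) = 2.60 in

a ≈ 2.60 in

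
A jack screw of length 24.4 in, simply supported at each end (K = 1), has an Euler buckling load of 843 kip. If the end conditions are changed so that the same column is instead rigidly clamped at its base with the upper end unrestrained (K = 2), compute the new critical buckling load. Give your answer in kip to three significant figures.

P_cr ∝ 1/K², so P_cr,new = P_cr,old × (K_old/K_new)² = 843 × (1/2)²
= 843 × 0.2500 = 211 kip

P_cr ≈ 211 kip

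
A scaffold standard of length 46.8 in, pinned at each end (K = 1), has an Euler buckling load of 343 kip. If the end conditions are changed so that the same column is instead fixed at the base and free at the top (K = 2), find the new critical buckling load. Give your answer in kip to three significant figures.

P_cr ∝ 1/K², so P_cr,new = P_cr,old × (K_old/K_new)² = 343 × (1/2)²
= 343 × 0.2500 = 85.8 kip

P_cr ≈ 85.8 kip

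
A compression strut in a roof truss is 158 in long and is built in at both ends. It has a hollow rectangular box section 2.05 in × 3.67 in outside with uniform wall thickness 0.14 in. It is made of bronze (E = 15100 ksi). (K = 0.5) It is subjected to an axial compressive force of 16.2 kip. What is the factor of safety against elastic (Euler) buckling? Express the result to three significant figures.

Inner dimensions: h_i = 3.67 − 2×0.14 = 3.390 in, b_i = 2.05 − 2×0.14 = 1.770 in
Weak-axis I_min = (h_o·b_o³ − h_i·b_i³)/12 with b_o = 2.05, b_i = 1.770 in (shorter outer/inner sides).
I_min = (3.67×2.05³ − 3.390×1.770³)/12 = 1.068 in⁴
Effective length L_e = K·L = 0.5 × 158 = 79.00 in
P_cr = π²EI / L_e² = π² × 15100×10³ × 1.068 / 79.00² = 2.551×10^4 lb
Factor of safety n = P_cr / P = 25.509 / 16.2 = 1.57

n ≈ 1.57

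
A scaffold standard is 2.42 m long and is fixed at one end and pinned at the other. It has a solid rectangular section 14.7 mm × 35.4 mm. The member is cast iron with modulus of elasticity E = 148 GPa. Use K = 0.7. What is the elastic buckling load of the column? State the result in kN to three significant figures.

Buckling occurs about the weak axis: I_min = h·b³/12 with b = 14.7 mm (the shorter side).
I_min = 35.4×14.7³/12 = 9.371×10^3 mm⁴
I = 9.371×10^3 mm⁴ = 9.371×10^-9 m⁴
Effective length L_e = K·L = 0.7 × 2.42 = 1.694 m
P_cr = π²EI / L_e² = π² × 148×10⁹ × 9.371×10^-9 / 1.694² = 4.770×10^3 N

P_cr ≈ 4.77 kN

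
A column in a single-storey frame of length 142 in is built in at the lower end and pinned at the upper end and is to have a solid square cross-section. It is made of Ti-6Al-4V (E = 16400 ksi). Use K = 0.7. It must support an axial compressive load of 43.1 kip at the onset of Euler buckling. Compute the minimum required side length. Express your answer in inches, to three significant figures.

a ≈ 2.37 in

L_e = K·L = 0.7 × 142 = 99.40 in
Required I = P_cr·L_e²/(π²E) = 4.310×10^4 × 99.40² / (π² × 1.64×10^7) = 2.631 in⁴
Solid square: I = a⁴/12  ⇒  a = (12I)^(1/4) = (12×2.631)^(1/4) = 2.37 in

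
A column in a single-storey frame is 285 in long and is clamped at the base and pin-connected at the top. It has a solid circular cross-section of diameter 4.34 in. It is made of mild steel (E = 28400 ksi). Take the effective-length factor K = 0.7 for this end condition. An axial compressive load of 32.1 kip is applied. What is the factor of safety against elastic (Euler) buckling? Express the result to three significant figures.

I = πd⁴/64 = π×4.34⁴/64 = 17.42 in⁴
Effective length L_e = K·L = 0.7 × 285 = 199.5 in
P_cr = π²EI / L_e² = π² × 28400×10³ × 17.42 / 199.5² = 1.226×10^5 lb
Factor of safety n = P_cr / P = 122.65 / 32.1 = 3.82

n ≈ 3.82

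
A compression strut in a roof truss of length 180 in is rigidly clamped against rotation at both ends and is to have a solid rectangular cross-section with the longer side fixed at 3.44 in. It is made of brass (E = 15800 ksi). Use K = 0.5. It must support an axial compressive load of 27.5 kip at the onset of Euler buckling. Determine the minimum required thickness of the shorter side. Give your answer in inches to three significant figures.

b ≈ 1.71 in

L_e = K·L = 0.5 × 180 = 90.00 in
Required I = P_cr·L_e²/(π²E) = 2.750×10^4 × 90.00² / (π² × 1.58×10^7) = 1.428 in⁴
Rectangle, weak axis: I_min = h·b³/12 with h = 3.44 in fixed  ⇒  b = (12I/h)^(1/3) = 1.71 in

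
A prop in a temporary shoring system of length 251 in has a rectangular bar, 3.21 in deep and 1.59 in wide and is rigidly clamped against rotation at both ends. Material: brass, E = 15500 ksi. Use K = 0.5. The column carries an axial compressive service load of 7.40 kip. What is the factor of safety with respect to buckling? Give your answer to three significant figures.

Buckling occurs about the weak axis: I_min = h·b³/12 with b = 1.59 in (the shorter side).
I_min = 3.21×1.59³/12 = 1.075 in⁴
Effective length L_e = K·L = 0.5 × 251 = 125.5 in
P_cr = π²EI / L_e² = π² × 15500×10³ × 1.075 / 125.5² = 1.044×10^4 lb
Factor of safety n = P_cr / P = 10.444 / 7.40 = 1.41

n ≈ 1.41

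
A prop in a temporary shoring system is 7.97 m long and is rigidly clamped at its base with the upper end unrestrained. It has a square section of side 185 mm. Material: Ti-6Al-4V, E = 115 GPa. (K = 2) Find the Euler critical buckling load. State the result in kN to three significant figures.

I = a⁴/12 = 185⁴/12 = 9.761×10^7 mm⁴
I = 9.761×10^7 mm⁴ = 9.761×10^-5 m⁴
Effective length L_e = K·L = 2 × 7.97 = 15.94 m
P_cr = π²EI / L_e² = π² × 115×10⁹ × 9.761×10^-5 / 15.94² = 4.360×10^5 N

P_cr ≈ 436 kN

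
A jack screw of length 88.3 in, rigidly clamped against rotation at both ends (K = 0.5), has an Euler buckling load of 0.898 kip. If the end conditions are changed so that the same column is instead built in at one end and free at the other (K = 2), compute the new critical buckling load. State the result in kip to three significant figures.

P_cr ∝ 1/K², so P_cr,new = P_cr,old × (K_old/K_new)² = 0.898 × (0.5/2)²
= 0.898 × 0.06250 = 0.0561 kip

P_cr ≈ 0.0561 kip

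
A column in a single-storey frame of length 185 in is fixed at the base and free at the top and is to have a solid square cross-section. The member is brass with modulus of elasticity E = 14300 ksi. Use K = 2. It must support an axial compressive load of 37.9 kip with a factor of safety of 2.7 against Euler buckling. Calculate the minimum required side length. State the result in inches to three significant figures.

Required P_cr = n·P = 2.7 × 37.9 = 102.3 kip
L_e = K·L = 2 × 185 = 370.0 in
Required I = P_cr·L_e²/(π²E) = 1.023×10^5 × 370.0² / (π² × 1.43×10^7) = 99.26 in⁴
Solid square: I = a⁴/12  ⇒  a = (12I)^(1/4) = (12×99.26)^(1/4) = 5.87 in

a ≈ 5.87 in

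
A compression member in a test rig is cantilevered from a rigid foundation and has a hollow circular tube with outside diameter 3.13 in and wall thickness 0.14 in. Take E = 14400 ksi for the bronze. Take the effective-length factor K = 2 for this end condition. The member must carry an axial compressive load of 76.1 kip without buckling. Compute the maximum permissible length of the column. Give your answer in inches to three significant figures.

Inner diameter d_i = 3.13 − 2×0.14 = 2.850 in
I = π(d_o⁴ − d_i⁴)/64 = π(3.13⁴ − 2.850⁴)/64 = 1.473 in⁴
At the buckling limit P_cr = P = 7.610×10^4 lb
From P_cr = π²EI/(K·L)²:  L = (1/K)·√(π²EI/P_cr) = (1/2)·√(π²×1.44×10^7×1.473/7.610×10^4)
L = 26.2 in

L_max ≈ 26.2 in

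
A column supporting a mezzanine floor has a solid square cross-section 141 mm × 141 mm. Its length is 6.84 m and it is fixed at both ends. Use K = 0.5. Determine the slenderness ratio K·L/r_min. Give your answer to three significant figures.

λ ≈ 84.0

For a square r = a/√12 = 141/√12 = 40.70 mm
L_e = K·L = 0.5 × 6.84 m = 3.420 m = 3420.0 mm
λ = L_e / r_min = 3420.0 / 40.70 = 84.0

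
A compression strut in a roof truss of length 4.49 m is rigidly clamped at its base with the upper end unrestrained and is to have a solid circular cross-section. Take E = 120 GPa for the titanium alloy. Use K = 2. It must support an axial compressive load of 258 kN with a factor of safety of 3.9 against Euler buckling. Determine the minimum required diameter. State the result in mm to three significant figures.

Required P_cr = n·P = 3.9 × 258 = 1006 kN
L_e = K·L = 2 × 4.49 = 8.980 m
Required I = P_cr·L_e²/(π²E) = 1.006×10^6 × 8.980² / (π² × 1.20×10^11) = 6.851×10^-5 m⁴
I_req = 6.851×10^7 mm⁴
Solid circle: I = πd⁴/64  ⇒  d = (64I/π)^(1/4) = (64×6.851×10^7/π)^(1/4) = 193 mm

d ≈ 193 mm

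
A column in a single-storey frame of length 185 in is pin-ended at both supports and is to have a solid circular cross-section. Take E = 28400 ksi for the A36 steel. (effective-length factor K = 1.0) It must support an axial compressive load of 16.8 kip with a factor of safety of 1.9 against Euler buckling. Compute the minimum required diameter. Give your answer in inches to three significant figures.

Required P_cr = n·P = 1.9 × 16.8 = 31.92 kip
L_e = K·L = 1 × 185 = 185.0 in
Required I = P_cr·L_e²/(π²E) = 3.192×10^4 × 185.0² / (π² × 2.84×10^7) = 3.898 in⁴
Solid circle: I = πd⁴/64  ⇒  d = (64I/π)^(1/4) = (64×3.898/π)^(1/4) = 2.99 in

d ≈ 2.99 in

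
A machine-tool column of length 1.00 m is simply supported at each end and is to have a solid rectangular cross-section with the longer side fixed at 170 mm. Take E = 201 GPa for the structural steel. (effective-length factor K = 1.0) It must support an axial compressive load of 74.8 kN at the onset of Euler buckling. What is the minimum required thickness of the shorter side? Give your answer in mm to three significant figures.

b ≈ 13.9 mm

L_e = K·L = 1 × 1.00 = 1.000 m
Required I = P_cr·L_e²/(π²E) = 7.480×10^4 × 1.000² / (π² × 2.01×10^11) = 3.771×10^-8 m⁴
I_req = 3.771×10^4 mm⁴
Rectangle, weak axis: I_min = h·b³/12 with h = 170 mm fixed  ⇒  b = (12I/h)^(1/3) = 13.9 mm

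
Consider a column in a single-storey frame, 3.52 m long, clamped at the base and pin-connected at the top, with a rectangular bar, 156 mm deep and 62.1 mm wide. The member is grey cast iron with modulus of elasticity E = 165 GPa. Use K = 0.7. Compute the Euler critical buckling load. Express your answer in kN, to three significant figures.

P_cr ≈ 835 kN

Buckling occurs about the weak axis: I_min = h·b³/12 with b = 62.1 mm (the shorter side).
I_min = 156×62.1³/12 = 3.113×10^6 mm⁴
I = 3.113×10^6 mm⁴ = 3.113×10^-6 m⁴
Effective length L_e = K·L = 0.7 × 3.52 = 2.464 m
P_cr = π²EI / L_e² = π² × 165×10⁹ × 3.113×10^-6 / 2.464² = 8.351×10^5 N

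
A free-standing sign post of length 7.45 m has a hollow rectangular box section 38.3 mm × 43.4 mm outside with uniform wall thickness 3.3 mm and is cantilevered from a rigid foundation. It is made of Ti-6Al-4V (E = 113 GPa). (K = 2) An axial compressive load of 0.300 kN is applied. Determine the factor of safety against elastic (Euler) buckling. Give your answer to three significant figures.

Inner dimensions: h_i = 43.4 − 2×3.3 = 36.80 mm, b_i = 38.3 − 2×3.3 = 31.70 mm
Weak-axis I_min = (h_o·b_o³ − h_i·b_i³)/12 with b_o = 38.3, b_i = 31.70 mm (shorter outer/inner sides).
I_min = (43.4×38.3³ − 36.80×31.70³)/12 = 1.055×10^5 mm⁴
I = 1.055×10^5 mm⁴ = 1.055×10^-7 m⁴
Effective length L_e = K·L = 2 × 7.45 = 14.90 m
P_cr = π²EI / L_e² = π² × 113×10⁹ × 1.055×10^-7 / 14.90² = 530.0 N
Factor of safety n = P_cr / P = 0.52999 / 0.300 = 1.77

n ≈ 1.77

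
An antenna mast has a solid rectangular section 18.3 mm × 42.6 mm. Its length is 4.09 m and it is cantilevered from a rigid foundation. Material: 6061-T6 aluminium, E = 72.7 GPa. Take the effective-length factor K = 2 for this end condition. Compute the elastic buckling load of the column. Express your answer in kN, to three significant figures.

Buckling occurs about the weak axis: I_min = h·b³/12 with b = 18.3 mm (the shorter side).
I_min = 42.6×18.3³/12 = 2.176×10^4 mm⁴
I = 2.176×10^4 mm⁴ = 2.176×10^-8 m⁴
Effective length L_e = K·L = 2 × 4.09 = 8.180 m
P_cr = π²EI / L_e² = π² × 72.7×10⁹ × 2.176×10^-8 / 8.180² = 233.3 N

P_cr ≈ 0.233 kN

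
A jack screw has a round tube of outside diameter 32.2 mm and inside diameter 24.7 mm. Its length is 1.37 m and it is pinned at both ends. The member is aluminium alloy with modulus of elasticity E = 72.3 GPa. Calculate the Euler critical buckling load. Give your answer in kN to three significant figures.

P_cr ≈ 13.1 kN

d_o = 32.2 mm, d_i = 24.7 mm
I = π(d_o⁴ − d_i⁴)/64 = π(32.2⁴ − 24.70⁴)/64 = 3.450×10^4 mm⁴
I = 3.450×10^4 mm⁴ = 3.450×10^-8 m⁴
Effective length L_e = K·L = 1 × 1.37 = 1.370 m
P_cr = π²EI / L_e² = π² × 72.3×10⁹ × 3.450×10^-8 / 1.370² = 1.312×10^4 N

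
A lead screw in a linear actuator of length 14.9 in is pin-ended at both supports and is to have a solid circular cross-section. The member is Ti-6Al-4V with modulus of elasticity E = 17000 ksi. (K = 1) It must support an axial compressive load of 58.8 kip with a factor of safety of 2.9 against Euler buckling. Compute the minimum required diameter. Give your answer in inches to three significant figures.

d ≈ 1.46 in

Required P_cr = n·P = 2.9 × 58.8 = 170.5 kip
L_e = K·L = 1 × 14.9 = 14.90 in
Required I = P_cr·L_e²/(π²E) = 1.705×10^5 × 14.90² / (π² × 1.70×10^7) = 0.2256 in⁴
Solid circle: I = πd⁴/64  ⇒  d = (64I/π)^(1/4) = (64×0.2256/π)^(1/4) = 1.46 in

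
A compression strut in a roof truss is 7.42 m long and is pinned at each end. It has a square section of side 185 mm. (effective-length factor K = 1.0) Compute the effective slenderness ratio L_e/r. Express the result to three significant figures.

For a square r = a/√12 = 185/√12 = 53.40 mm
L_e = K·L = 1 × 7.42 m = 7.420 m = 7420.0 mm
λ = L_e / r_min = 7420.0 / 53.40 = 139

λ ≈ 139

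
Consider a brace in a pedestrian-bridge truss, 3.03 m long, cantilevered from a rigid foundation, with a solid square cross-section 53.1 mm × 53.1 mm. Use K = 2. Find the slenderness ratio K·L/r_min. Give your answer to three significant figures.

λ ≈ 395

For a square r = a/√12 = 53.1/√12 = 15.33 mm
L_e = K·L = 2 × 3.03 m = 6.060 m = 6060.0 mm
λ = L_e / r_min = 6060.0 / 15.33 = 395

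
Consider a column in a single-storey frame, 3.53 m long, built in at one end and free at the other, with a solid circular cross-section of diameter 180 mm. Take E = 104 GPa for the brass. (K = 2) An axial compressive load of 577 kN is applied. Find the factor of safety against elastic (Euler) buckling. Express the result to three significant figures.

n ≈ 1.84

I = πd⁴/64 = π×180⁴/64 = 5.153×10^7 mm⁴
I = 5.153×10^7 mm⁴ = 5.153×10^-5 m⁴
Effective length L_e = K·L = 2 × 3.53 = 7.060 m
P_cr = π²EI / L_e² = π² × 104×10⁹ × 5.153×10^-5 / 7.060² = 1.061×10^6 N
Factor of safety n = P_cr / P = 1061.2 / 577 = 1.84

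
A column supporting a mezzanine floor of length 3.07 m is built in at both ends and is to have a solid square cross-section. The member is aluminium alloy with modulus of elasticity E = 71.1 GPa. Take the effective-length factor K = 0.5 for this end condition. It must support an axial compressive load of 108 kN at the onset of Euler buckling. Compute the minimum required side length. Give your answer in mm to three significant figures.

a ≈ 45.7 mm

L_e = K·L = 0.5 × 3.07 = 1.535 m
Required I = P_cr·L_e²/(π²E) = 1.080×10^5 × 1.535² / (π² × 7.11×10^10) = 3.626×10^-7 m⁴
I_req = 3.626×10^5 mm⁴
Solid square: I = a⁴/12  ⇒  a = (12I)^(1/4) = (12×3.626×10^5)^(1/4) = 45.7 mm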